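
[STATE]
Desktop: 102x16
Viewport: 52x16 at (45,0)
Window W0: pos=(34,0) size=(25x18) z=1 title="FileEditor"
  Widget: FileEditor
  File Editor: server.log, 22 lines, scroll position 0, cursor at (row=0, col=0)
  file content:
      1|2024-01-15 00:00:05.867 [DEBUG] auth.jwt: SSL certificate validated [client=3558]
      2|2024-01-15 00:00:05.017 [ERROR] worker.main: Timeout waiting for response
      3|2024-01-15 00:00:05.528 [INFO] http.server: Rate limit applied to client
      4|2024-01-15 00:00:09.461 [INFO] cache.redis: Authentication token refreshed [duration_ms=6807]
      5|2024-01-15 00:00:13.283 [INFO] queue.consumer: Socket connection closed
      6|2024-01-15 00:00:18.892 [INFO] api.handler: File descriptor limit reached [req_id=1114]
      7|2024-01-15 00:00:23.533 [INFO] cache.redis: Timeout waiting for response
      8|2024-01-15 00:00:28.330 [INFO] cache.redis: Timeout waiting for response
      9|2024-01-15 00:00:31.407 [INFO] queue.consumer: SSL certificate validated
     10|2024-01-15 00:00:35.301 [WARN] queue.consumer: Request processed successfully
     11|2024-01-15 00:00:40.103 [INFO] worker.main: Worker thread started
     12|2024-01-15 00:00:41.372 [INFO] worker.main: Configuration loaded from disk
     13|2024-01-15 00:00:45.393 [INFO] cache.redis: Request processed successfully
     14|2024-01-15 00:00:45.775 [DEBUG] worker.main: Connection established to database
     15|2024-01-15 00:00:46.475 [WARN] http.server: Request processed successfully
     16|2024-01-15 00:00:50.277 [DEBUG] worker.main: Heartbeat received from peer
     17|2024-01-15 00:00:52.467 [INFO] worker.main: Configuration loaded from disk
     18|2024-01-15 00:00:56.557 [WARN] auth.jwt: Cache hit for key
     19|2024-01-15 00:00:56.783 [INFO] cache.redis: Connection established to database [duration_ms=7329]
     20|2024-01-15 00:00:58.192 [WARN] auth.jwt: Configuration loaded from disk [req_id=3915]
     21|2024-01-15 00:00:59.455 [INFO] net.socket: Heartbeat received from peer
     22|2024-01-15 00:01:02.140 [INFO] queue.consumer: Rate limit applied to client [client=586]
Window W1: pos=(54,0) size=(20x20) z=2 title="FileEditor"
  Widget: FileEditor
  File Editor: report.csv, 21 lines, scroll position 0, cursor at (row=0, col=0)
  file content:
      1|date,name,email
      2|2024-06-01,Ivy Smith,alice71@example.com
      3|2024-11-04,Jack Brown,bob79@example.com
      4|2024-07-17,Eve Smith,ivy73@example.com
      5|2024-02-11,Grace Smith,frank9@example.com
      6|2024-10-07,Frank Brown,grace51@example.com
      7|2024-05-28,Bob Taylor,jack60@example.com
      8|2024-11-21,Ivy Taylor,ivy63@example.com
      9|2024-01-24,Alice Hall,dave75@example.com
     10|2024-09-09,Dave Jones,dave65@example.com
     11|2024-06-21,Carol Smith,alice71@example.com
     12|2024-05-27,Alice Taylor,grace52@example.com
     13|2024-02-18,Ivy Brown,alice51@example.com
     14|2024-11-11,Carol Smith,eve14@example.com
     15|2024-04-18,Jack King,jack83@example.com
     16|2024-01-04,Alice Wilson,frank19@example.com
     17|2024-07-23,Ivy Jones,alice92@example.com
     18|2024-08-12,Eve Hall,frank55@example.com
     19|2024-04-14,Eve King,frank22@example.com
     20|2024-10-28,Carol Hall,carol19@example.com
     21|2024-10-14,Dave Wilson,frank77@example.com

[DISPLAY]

━━━━━━━━━┏━━━━━━━━━━━━━━━━━━┓                       
r        ┃ FileEditor       ┃                       
─────────┠──────────────────┨                       
 00:00:05┃█ate,name,email  ▲┃                       
 00:00:05┃2024-06-01,Ivy Sm█┃                       
 00:00:05┃2024-11-04,Jack B░┃                       
 00:00:09┃2024-07-17,Eve Sm░┃                       
 00:00:13┃2024-02-11,Grace ░┃                       
 00:00:18┃2024-10-07,Frank ░┃                       
 00:00:23┃2024-05-28,Bob Ta░┃                       
 00:00:28┃2024-11-21,Ivy Ta░┃                       
 00:00:31┃2024-01-24,Alice ░┃                       
 00:00:35┃2024-09-09,Dave J░┃                       
 00:00:40┃2024-06-21,Carol ░┃                       
 00:00:41┃2024-05-27,Alice ░┃                       
 00:00:45┃2024-02-18,Ivy Br░┃                       


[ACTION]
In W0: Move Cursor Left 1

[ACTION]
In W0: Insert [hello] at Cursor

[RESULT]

━━━━━━━━━┏━━━━━━━━━━━━━━━━━━┓                       
r        ┃ FileEditor       ┃                       
─────────┠──────────────────┨                       
01-15 00:┃█ate,name,email  ▲┃                       
 00:00:05┃2024-06-01,Ivy Sm█┃                       
 00:00:05┃2024-11-04,Jack B░┃                       
 00:00:09┃2024-07-17,Eve Sm░┃                       
 00:00:13┃2024-02-11,Grace ░┃                       
 00:00:18┃2024-10-07,Frank ░┃                       
 00:00:23┃2024-05-28,Bob Ta░┃                       
 00:00:28┃2024-11-21,Ivy Ta░┃                       
 00:00:31┃2024-01-24,Alice ░┃                       
 00:00:35┃2024-09-09,Dave J░┃                       
 00:00:40┃2024-06-21,Carol ░┃                       
 00:00:41┃2024-05-27,Alice ░┃                       
 00:00:45┃2024-02-18,Ivy Br░┃                       


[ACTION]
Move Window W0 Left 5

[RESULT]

━━━━━━━━┓┏━━━━━━━━━━━━━━━━━━┓                       
        ┃┃ FileEditor       ┃                       
────────┨┠──────────────────┨                       
 00:00:▲┃┃█ate,name,email  ▲┃                       
0:05.01█┃┃2024-06-01,Ivy Sm█┃                       
0:05.52░┃┃2024-11-04,Jack B░┃                       
0:09.46░┃┃2024-07-17,Eve Sm░┃                       
0:13.28░┃┃2024-02-11,Grace ░┃                       
0:18.89░┃┃2024-10-07,Frank ░┃                       
0:23.53░┃┃2024-05-28,Bob Ta░┃                       
0:28.33░┃┃2024-11-21,Ivy Ta░┃                       
0:31.40░┃┃2024-01-24,Alice ░┃                       
0:35.30░┃┃2024-09-09,Dave J░┃                       
0:40.10░┃┃2024-06-21,Carol ░┃                       
0:41.37░┃┃2024-05-27,Alice ░┃                       
0:45.39░┃┃2024-02-18,Ivy Br░┃                       


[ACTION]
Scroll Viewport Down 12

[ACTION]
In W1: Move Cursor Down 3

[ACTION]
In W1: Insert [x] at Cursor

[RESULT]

━━━━━━━━┓┏━━━━━━━━━━━━━━━━━━┓                       
        ┃┃ FileEditor       ┃                       
────────┨┠──────────────────┨                       
 00:00:▲┃┃date,name,email  ▲┃                       
0:05.01█┃┃2024-06-01,Ivy Sm█┃                       
0:05.52░┃┃2024-11-04,Jack B░┃                       
0:09.46░┃┃x█024-07-17,Eve S░┃                       
0:13.28░┃┃2024-02-11,Grace ░┃                       
0:18.89░┃┃2024-10-07,Frank ░┃                       
0:23.53░┃┃2024-05-28,Bob Ta░┃                       
0:28.33░┃┃2024-11-21,Ivy Ta░┃                       
0:31.40░┃┃2024-01-24,Alice ░┃                       
0:35.30░┃┃2024-09-09,Dave J░┃                       
0:40.10░┃┃2024-06-21,Carol ░┃                       
0:41.37░┃┃2024-05-27,Alice ░┃                       
0:45.39░┃┃2024-02-18,Ivy Br░┃                       


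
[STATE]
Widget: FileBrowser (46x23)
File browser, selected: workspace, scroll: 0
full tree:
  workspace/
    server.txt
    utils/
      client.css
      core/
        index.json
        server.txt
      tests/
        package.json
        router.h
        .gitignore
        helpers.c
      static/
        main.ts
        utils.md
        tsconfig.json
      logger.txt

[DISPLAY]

> [-] workspace/                              
    server.txt                                
    [+] utils/                                
                                              
                                              
                                              
                                              
                                              
                                              
                                              
                                              
                                              
                                              
                                              
                                              
                                              
                                              
                                              
                                              
                                              
                                              
                                              
                                              


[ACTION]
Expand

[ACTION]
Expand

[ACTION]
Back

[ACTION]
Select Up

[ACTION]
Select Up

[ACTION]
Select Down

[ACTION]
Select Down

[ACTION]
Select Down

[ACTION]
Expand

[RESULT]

  [-] workspace/                              
    server.txt                                
  > [-] utils/                                
      client.css                              
      [+] core/                               
      [+] tests/                              
      [+] static/                             
      logger.txt                              
                                              
                                              
                                              
                                              
                                              
                                              
                                              
                                              
                                              
                                              
                                              
                                              
                                              
                                              
                                              


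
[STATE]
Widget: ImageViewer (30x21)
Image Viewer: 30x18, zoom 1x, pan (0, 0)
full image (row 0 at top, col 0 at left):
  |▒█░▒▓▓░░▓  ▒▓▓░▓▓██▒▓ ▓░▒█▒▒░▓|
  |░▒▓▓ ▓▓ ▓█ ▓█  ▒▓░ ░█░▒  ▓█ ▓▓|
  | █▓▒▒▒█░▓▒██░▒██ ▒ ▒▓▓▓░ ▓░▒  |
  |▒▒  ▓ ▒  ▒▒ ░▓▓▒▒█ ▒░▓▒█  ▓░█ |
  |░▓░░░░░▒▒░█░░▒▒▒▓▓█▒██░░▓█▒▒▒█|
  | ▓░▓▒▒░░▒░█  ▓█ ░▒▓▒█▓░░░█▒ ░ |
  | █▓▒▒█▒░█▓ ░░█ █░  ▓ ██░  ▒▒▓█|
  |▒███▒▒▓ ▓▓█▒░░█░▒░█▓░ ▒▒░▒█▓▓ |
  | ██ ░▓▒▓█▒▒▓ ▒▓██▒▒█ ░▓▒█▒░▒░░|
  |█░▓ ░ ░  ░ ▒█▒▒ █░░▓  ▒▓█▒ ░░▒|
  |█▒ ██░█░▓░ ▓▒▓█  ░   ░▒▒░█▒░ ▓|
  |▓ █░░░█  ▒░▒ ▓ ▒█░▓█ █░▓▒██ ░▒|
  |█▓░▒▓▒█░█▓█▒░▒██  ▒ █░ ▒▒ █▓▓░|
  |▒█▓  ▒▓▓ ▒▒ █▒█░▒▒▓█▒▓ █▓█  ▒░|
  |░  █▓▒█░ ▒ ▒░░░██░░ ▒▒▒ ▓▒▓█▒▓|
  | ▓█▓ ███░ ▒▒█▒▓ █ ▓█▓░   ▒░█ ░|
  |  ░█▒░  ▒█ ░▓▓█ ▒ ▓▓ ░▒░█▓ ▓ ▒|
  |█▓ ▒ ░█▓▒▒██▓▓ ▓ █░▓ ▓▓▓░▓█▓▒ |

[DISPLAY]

▒█░▒▓▓░░▓  ▒▓▓░▓▓██▒▓ ▓░▒█▒▒░▓
░▒▓▓ ▓▓ ▓█ ▓█  ▒▓░ ░█░▒  ▓█ ▓▓
 █▓▒▒▒█░▓▒██░▒██ ▒ ▒▓▓▓░ ▓░▒  
▒▒  ▓ ▒  ▒▒ ░▓▓▒▒█ ▒░▓▒█  ▓░█ 
░▓░░░░░▒▒░█░░▒▒▒▓▓█▒██░░▓█▒▒▒█
 ▓░▓▒▒░░▒░█  ▓█ ░▒▓▒█▓░░░█▒ ░ 
 █▓▒▒█▒░█▓ ░░█ █░  ▓ ██░  ▒▒▓█
▒███▒▒▓ ▓▓█▒░░█░▒░█▓░ ▒▒░▒█▓▓ 
 ██ ░▓▒▓█▒▒▓ ▒▓██▒▒█ ░▓▒█▒░▒░░
█░▓ ░ ░  ░ ▒█▒▒ █░░▓  ▒▓█▒ ░░▒
█▒ ██░█░▓░ ▓▒▓█  ░   ░▒▒░█▒░ ▓
▓ █░░░█  ▒░▒ ▓ ▒█░▓█ █░▓▒██ ░▒
█▓░▒▓▒█░█▓█▒░▒██  ▒ █░ ▒▒ █▓▓░
▒█▓  ▒▓▓ ▒▒ █▒█░▒▒▓█▒▓ █▓█  ▒░
░  █▓▒█░ ▒ ▒░░░██░░ ▒▒▒ ▓▒▓█▒▓
 ▓█▓ ███░ ▒▒█▒▓ █ ▓█▓░   ▒░█ ░
  ░█▒░  ▒█ ░▓▓█ ▒ ▓▓ ░▒░█▓ ▓ ▒
█▓ ▒ ░█▓▒▒██▓▓ ▓ █░▓ ▓▓▓░▓█▓▒ 
                              
                              
                              


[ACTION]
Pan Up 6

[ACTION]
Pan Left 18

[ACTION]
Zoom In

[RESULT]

▒▒██░░▒▒▓▓▓▓░░░░▓▓    ▒▒▓▓▓▓░░
▒▒██░░▒▒▓▓▓▓░░░░▓▓    ▒▒▓▓▓▓░░
░░▒▒▓▓▓▓  ▓▓▓▓  ▓▓██  ▓▓██    
░░▒▒▓▓▓▓  ▓▓▓▓  ▓▓██  ▓▓██    
  ██▓▓▒▒▒▒▒▒██░░▓▓▒▒████░░▒▒██
  ██▓▓▒▒▒▒▒▒██░░▓▓▒▒████░░▒▒██
▒▒▒▒    ▓▓  ▒▒    ▒▒▒▒  ░░▓▓▓▓
▒▒▒▒    ▓▓  ▒▒    ▒▒▒▒  ░░▓▓▓▓
░░▓▓░░░░░░░░░░▒▒▒▒░░██░░░░▒▒▒▒
░░▓▓░░░░░░░░░░▒▒▒▒░░██░░░░▒▒▒▒
  ▓▓░░▓▓▒▒▒▒░░░░▒▒░░██    ▓▓██
  ▓▓░░▓▓▒▒▒▒░░░░▒▒░░██    ▓▓██
  ██▓▓▒▒▒▒██▒▒░░██▓▓  ░░░░██  
  ██▓▓▒▒▒▒██▒▒░░██▓▓  ░░░░██  
▒▒██████▒▒▒▒▓▓  ▓▓▓▓██▒▒░░░░██
▒▒██████▒▒▒▒▓▓  ▓▓▓▓██▒▒░░░░██
  ████  ░░▓▓▒▒▓▓██▒▒▒▒▓▓  ▒▒▓▓
  ████  ░░▓▓▒▒▓▓██▒▒▒▒▓▓  ▒▒▓▓
██░░▓▓  ░░  ░░    ░░  ▒▒██▒▒▒▒
██░░▓▓  ░░  ░░    ░░  ▒▒██▒▒▒▒
██▒▒  ████░░██░░▓▓░░  ▓▓▒▒▓▓██


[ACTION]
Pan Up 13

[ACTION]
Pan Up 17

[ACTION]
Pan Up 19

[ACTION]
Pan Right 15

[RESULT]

░▓▓    ▒▒▓▓▓▓░░▓▓▓▓████▒▒▓▓  ▓
░▓▓    ▒▒▓▓▓▓░░▓▓▓▓████▒▒▓▓  ▓
 ▓▓██  ▓▓██    ▒▒▓▓░░  ░░██░░▒
 ▓▓██  ▓▓██    ▒▒▓▓░░  ░░██░░▒
░▓▓▒▒████░░▒▒████  ▒▒  ▒▒▓▓▓▓▓
░▓▓▒▒████░░▒▒████  ▒▒  ▒▒▓▓▓▓▓
   ▒▒▒▒  ░░▓▓▓▓▒▒▒▒██  ▒▒░░▓▓▒
   ▒▒▒▒  ░░▓▓▓▓▒▒▒▒██  ▒▒░░▓▓▒
▒▒▒░░██░░░░▒▒▒▒▒▒▓▓▓▓██▒▒████░
▒▒▒░░██░░░░▒▒▒▒▒▒▓▓▓▓██▒▒████░
░▒▒░░██    ▓▓██  ░░▒▒▓▓▒▒██▓▓░
░▒▒░░██    ▓▓██  ░░▒▒▓▓▒▒██▓▓░
░██▓▓  ░░░░██  ██░░    ▓▓  ███
░██▓▓  ░░░░██  ██░░    ▓▓  ███
 ▓▓▓▓██▒▒░░░░██░░▒▒░░██▓▓░░  ▒
 ▓▓▓▓██▒▒░░░░██░░▒▒░░██▓▓░░  ▒
▓██▒▒▒▒▓▓  ▒▒▓▓████▒▒▒▒██  ░░▓
▓██▒▒▒▒▓▓  ▒▒▓▓████▒▒▒▒██  ░░▓
   ░░  ▒▒██▒▒▒▒  ██░░░░▓▓    ▒
   ░░  ▒▒██▒▒▒▒  ██░░░░▓▓    ▒
░▓▓░░  ▓▓▒▒▓▓██    ░░      ░░▒


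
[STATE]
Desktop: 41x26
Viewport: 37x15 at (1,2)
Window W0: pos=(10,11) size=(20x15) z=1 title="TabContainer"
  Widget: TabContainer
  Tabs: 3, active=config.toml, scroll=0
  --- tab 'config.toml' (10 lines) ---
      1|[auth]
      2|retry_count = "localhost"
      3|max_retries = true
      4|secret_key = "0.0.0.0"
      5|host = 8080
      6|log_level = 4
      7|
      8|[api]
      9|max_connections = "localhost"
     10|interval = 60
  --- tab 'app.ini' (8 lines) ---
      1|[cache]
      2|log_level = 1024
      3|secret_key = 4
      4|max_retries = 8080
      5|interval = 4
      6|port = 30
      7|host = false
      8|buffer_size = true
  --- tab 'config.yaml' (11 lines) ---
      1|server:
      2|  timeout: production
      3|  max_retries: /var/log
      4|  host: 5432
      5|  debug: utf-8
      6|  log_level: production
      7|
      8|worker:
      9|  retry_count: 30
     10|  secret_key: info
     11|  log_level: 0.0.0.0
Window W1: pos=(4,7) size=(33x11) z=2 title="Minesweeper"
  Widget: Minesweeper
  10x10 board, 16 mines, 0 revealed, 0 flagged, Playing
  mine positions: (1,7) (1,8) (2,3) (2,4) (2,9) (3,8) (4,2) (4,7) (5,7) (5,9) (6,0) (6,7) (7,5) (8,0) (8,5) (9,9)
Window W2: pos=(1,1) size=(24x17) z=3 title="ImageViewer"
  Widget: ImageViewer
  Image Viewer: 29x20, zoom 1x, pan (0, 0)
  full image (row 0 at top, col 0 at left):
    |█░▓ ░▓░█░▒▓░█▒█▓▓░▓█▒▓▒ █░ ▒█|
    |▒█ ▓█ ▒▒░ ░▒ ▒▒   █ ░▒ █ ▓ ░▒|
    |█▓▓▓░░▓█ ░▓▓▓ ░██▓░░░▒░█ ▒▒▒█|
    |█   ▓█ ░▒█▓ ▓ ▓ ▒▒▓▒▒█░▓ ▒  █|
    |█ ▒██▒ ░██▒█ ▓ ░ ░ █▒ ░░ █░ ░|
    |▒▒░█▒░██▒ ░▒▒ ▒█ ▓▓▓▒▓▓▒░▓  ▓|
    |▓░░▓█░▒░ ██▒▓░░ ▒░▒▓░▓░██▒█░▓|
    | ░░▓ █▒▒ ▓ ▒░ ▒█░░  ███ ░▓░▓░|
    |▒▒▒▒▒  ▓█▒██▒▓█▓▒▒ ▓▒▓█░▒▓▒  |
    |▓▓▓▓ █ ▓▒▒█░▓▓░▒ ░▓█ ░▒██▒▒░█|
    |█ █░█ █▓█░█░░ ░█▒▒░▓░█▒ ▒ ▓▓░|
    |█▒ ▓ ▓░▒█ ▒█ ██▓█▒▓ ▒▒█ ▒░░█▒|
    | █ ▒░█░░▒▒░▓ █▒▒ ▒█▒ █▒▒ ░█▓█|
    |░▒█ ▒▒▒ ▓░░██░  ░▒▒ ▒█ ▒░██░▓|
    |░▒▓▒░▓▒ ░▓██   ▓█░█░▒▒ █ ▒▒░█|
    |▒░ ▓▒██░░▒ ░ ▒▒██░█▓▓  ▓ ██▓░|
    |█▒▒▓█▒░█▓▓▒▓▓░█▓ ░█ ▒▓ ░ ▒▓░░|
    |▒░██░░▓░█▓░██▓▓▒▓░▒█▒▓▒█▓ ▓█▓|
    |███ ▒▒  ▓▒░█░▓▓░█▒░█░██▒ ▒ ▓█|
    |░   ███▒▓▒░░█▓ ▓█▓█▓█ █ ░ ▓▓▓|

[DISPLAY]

┃ ImageViewer          ┃             
┠──────────────────────┨             
┃█░▓ ░▓░█░▒▓░█▒█▓▓░▓█▒▓┃             
┃▒█ ▓█ ▒▒░ ░▒ ▒▒   █ ░▒┃             
┃█▓▓▓░░▓█ ░▓▓▓ ░██▓░░░▒┃             
┃█   ▓█ ░▒█▓ ▓ ▓ ▒▒▓▒▒█┃━━━━━━━━━━━┓ 
┃█ ▒██▒ ░██▒█ ▓ ░ ░ █▒ ┃           ┃ 
┃▒▒░█▒░██▒ ░▒▒ ▒█ ▓▓▓▒▓┃───────────┨ 
┃▓░░▓█░▒░ ██▒▓░░ ▒░▒▓░▓┃           ┃ 
┃ ░░▓ █▒▒ ▓ ▒░ ▒█░░  ██┃           ┃ 
┃▒▒▒▒▒  ▓█▒██▒▓█▓▒▒ ▓▒▓┃           ┃ 
┃▓▓▓▓ █ ▓▒▒█░▓▓░▒ ░▓█ ░┃           ┃ 
┃█ █░█ █▓█░█░░ ░█▒▒░▓░█┃           ┃ 
┃█▒ ▓ ▓░▒█ ▒█ ██▓█▒▓ ▒▒┃           ┃ 
┃ █ ▒░█░░▒▒░▓ █▒▒ ▒█▒ █┃           ┃ 


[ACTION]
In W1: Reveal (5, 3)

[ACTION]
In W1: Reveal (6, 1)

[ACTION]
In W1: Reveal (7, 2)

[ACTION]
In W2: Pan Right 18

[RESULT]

┃ ImageViewer          ┃             
┠──────────────────────┨             
┃▓█▒▓▒ █░ ▒█           ┃             
┃█ ░▒ █ ▓ ░▒           ┃             
┃░░░▒░█ ▒▒▒█           ┃             
┃▓▒▒█░▓ ▒  █           ┃━━━━━━━━━━━┓ 
┃ █▒ ░░ █░ ░           ┃           ┃ 
┃▓▓▒▓▓▒░▓  ▓           ┃───────────┨ 
┃▒▓░▓░██▒█░▓           ┃           ┃ 
┃  ███ ░▓░▓░           ┃           ┃ 
┃ ▓▒▓█░▒▓▒             ┃           ┃ 
┃▓█ ░▒██▒▒░█           ┃           ┃ 
┃░▓░█▒ ▒ ▓▓░           ┃           ┃ 
┃▓ ▒▒█ ▒░░█▒           ┃           ┃ 
┃█▒ █▒▒ ░█▓█           ┃           ┃ 


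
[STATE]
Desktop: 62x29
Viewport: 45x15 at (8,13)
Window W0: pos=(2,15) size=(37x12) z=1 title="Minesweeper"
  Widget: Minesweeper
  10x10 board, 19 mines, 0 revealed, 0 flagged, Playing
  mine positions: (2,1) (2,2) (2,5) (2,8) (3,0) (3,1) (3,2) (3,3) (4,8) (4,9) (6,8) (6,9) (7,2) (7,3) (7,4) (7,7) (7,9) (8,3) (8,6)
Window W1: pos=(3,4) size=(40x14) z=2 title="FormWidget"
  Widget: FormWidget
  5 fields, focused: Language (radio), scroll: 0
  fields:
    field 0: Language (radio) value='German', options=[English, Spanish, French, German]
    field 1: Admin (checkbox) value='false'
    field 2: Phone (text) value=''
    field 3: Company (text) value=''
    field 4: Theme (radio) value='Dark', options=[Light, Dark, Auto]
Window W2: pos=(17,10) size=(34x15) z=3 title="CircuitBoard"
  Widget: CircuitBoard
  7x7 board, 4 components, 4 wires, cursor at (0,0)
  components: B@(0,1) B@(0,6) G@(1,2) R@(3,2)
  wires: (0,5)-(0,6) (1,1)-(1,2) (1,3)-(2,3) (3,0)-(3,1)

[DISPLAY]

         ┃   0 1 2 3 4 5 6                ┃  
         ┃0  [.]  B               · ─ B   ┃  
         ┃                                ┃  
         ┃1       · ─ G   ·               ┃  
━━━━━━━━━┃                │               ┃  
■■■■■    ┃2               ·               ┃  
■■■■■    ┃                                ┃  
■■■■■    ┃3   · ─ ·   R                   ┃  
■■■■■    ┃                                ┃  
■■■■■    ┃4                               ┃  
■■■■■    ┃                                ┃  
■■■■■    ┗━━━━━━━━━━━━━━━━━━━━━━━━━━━━━━━━┛  
■■■■■                         ┃              
━━━━━━━━━━━━━━━━━━━━━━━━━━━━━━┛              
                                             


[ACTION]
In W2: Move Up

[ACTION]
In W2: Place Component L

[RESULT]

         ┃   0 1 2 3 4 5 6                ┃  
         ┃0  [L]  B               · ─ B   ┃  
         ┃                                ┃  
         ┃1       · ─ G   ·               ┃  
━━━━━━━━━┃                │               ┃  
■■■■■    ┃2               ·               ┃  
■■■■■    ┃                                ┃  
■■■■■    ┃3   · ─ ·   R                   ┃  
■■■■■    ┃                                ┃  
■■■■■    ┃4                               ┃  
■■■■■    ┃                                ┃  
■■■■■    ┗━━━━━━━━━━━━━━━━━━━━━━━━━━━━━━━━┛  
■■■■■                         ┃              
━━━━━━━━━━━━━━━━━━━━━━━━━━━━━━┛              
                                             


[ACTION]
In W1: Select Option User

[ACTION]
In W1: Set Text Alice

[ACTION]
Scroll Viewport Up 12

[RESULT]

                                             
                                             
                                             
━━━━━━━━━━━━━━━━━━━━━━━━━━━━━━━━━━┓          
mWidget                           ┃          
──────────────────────────────────┨          
nguage:   ( ) English  ( ) Spanish┃          
min:      [ ]                     ┃          
one:      [                      ]┃          
mpany:   ┏━━━━━━━━━━━━━━━━━━━━━━━━━━━━━━━━┓  
eme:     ┃ CircuitBoard                   ┃  
         ┠────────────────────────────────┨  
         ┃   0 1 2 3 4 5 6                ┃  
         ┃0  [L]  B               · ─ B   ┃  
         ┃                                ┃  


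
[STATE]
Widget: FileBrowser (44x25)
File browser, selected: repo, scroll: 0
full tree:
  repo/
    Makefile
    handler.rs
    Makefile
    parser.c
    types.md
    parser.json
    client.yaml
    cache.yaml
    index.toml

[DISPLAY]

> [-] repo/                                 
    Makefile                                
    handler.rs                              
    Makefile                                
    parser.c                                
    types.md                                
    parser.json                             
    client.yaml                             
    cache.yaml                              
    index.toml                              
                                            
                                            
                                            
                                            
                                            
                                            
                                            
                                            
                                            
                                            
                                            
                                            
                                            
                                            
                                            


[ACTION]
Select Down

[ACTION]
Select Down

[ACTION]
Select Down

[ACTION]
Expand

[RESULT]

  [-] repo/                                 
    Makefile                                
    handler.rs                              
  > Makefile                                
    parser.c                                
    types.md                                
    parser.json                             
    client.yaml                             
    cache.yaml                              
    index.toml                              
                                            
                                            
                                            
                                            
                                            
                                            
                                            
                                            
                                            
                                            
                                            
                                            
                                            
                                            
                                            


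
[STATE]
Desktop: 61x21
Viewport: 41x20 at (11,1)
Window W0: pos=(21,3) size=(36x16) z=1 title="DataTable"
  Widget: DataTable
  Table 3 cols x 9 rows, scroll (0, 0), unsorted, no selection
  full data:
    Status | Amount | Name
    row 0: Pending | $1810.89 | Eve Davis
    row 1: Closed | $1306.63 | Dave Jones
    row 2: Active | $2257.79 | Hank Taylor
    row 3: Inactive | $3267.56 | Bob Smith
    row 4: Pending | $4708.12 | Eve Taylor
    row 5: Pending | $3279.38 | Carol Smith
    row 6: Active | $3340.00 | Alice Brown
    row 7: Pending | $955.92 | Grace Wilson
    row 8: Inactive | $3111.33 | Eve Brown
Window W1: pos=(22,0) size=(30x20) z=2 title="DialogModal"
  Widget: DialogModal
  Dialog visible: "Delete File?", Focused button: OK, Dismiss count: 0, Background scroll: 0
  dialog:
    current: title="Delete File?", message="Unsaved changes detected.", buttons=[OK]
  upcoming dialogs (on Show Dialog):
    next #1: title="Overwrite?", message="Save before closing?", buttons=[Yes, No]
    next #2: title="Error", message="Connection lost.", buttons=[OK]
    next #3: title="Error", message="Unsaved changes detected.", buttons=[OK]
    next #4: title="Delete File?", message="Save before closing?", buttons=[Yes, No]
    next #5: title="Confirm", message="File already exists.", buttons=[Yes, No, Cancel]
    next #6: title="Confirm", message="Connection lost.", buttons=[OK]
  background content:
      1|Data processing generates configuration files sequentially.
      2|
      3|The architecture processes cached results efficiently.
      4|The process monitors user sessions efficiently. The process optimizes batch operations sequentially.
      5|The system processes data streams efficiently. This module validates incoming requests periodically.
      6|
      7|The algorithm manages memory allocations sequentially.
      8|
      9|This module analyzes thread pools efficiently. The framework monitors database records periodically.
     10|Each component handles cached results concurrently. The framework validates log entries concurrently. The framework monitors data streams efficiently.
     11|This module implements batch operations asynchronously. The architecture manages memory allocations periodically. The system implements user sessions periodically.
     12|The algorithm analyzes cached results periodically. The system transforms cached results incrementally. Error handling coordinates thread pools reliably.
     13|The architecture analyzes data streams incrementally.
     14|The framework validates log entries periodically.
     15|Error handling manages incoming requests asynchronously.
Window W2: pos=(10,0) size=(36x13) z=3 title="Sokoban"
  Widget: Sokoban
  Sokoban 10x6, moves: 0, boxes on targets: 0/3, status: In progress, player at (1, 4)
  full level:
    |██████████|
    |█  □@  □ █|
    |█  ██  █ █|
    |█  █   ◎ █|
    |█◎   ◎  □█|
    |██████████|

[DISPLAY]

 Sokoban                          ┃     ┃
──────────────────────────────────┨─────┨
██████████                        ┃es co┃
█  □@  □ █                        ┃     ┃
█  ██  █ █                        ┃ses c┃
█  █   ◎ █                        ┃er se┃
█◎   ◎  □█                        ┃ta st┃
██████████                        ┃──┐  ┃
Moves: 0  0/3                     ┃  │ry┃
                                  ┃ct│  ┃
                                  ┃  │d ┃
━━━━━━━━━━━━━━━━━━━━━━━━━━━━━━━━━━┛──┘he┃
          ┃┃This module implements batch┃
          ┃┃The algorithm analyzes cache┃
          ┃┃The architecture analyzes da┃
          ┃┃The framework validates log ┃
          ┃┃Error handling manages incom┃
          ┗┃                            ┃
           ┗━━━━━━━━━━━━━━━━━━━━━━━━━━━━┛
                                         


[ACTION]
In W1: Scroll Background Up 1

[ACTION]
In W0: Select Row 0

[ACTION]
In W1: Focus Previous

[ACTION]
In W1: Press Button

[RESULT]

 Sokoban                          ┃     ┃
──────────────────────────────────┨─────┨
██████████                        ┃es co┃
█  □@  □ █                        ┃     ┃
█  ██  █ █                        ┃ses c┃
█  █   ◎ █                        ┃er se┃
█◎   ◎  □█                        ┃ta st┃
██████████                        ┃     ┃
Moves: 0  0/3                     ┃emory┃
                                  ┃     ┃
                                  ┃read ┃
━━━━━━━━━━━━━━━━━━━━━━━━━━━━━━━━━━┛cache┃
          ┃┃This module implements batch┃
          ┃┃The algorithm analyzes cache┃
          ┃┃The architecture analyzes da┃
          ┃┃The framework validates log ┃
          ┃┃Error handling manages incom┃
          ┗┃                            ┃
           ┗━━━━━━━━━━━━━━━━━━━━━━━━━━━━┛
                                         


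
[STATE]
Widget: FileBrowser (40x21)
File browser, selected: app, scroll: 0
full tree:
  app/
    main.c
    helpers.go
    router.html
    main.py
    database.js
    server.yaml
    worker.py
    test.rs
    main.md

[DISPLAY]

> [-] app/                              
    main.c                              
    helpers.go                          
    router.html                         
    main.py                             
    database.js                         
    server.yaml                         
    worker.py                           
    test.rs                             
    main.md                             
                                        
                                        
                                        
                                        
                                        
                                        
                                        
                                        
                                        
                                        
                                        


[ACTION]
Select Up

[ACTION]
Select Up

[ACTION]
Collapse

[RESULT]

> [+] app/                              
                                        
                                        
                                        
                                        
                                        
                                        
                                        
                                        
                                        
                                        
                                        
                                        
                                        
                                        
                                        
                                        
                                        
                                        
                                        
                                        


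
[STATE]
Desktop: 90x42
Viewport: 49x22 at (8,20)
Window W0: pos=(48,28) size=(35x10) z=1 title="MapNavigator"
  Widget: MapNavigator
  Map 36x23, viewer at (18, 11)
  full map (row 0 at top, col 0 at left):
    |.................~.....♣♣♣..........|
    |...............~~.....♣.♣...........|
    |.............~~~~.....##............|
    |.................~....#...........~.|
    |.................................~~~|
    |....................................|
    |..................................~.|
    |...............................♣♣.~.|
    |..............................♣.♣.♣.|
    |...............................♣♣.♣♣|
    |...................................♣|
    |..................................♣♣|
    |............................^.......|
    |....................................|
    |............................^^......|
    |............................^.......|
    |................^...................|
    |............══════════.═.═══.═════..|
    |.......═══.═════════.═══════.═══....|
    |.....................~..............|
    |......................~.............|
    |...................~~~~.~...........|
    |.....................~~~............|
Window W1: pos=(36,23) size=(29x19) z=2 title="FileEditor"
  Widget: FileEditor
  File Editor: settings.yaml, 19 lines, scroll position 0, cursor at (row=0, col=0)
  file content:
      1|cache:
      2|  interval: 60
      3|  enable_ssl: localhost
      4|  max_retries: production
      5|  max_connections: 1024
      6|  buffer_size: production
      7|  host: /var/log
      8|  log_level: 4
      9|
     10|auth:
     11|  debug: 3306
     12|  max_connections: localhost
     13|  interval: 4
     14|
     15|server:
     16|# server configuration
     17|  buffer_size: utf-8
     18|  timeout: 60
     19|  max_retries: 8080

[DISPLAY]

                                                 
                                                 
                                                 
                            ┏━━━━━━━━━━━━━━━━━━━━
                            ┃ FileEditor         
                            ┠────────────────────
                            ┃█ache:              
                            ┃  interval: 60      
                            ┃  enable_ssl: localh
                            ┃  max_retries: produ
                            ┃  max_connections: 1
                            ┃  buffer_size: produ
                            ┃  host: /var/log    
                            ┃  log_level: 4      
                            ┃                    
                            ┃auth:               
                            ┃  debug: 3306       
                            ┃  max_connections: l
                            ┃  interval: 4       
                            ┃                    
                            ┃server:             
                            ┗━━━━━━━━━━━━━━━━━━━━


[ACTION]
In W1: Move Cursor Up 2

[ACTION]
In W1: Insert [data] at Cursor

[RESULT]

                                                 
                                                 
                                                 
                            ┏━━━━━━━━━━━━━━━━━━━━
                            ┃ FileEditor         
                            ┠────────────────────
                            ┃data█ache:          
                            ┃  interval: 60      
                            ┃  enable_ssl: localh
                            ┃  max_retries: produ
                            ┃  max_connections: 1
                            ┃  buffer_size: produ
                            ┃  host: /var/log    
                            ┃  log_level: 4      
                            ┃                    
                            ┃auth:               
                            ┃  debug: 3306       
                            ┃  max_connections: l
                            ┃  interval: 4       
                            ┃                    
                            ┃server:             
                            ┗━━━━━━━━━━━━━━━━━━━━


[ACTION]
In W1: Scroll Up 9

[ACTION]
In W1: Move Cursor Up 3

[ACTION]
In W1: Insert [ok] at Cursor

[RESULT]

                                                 
                                                 
                                                 
                            ┏━━━━━━━━━━━━━━━━━━━━
                            ┃ FileEditor         
                            ┠────────────────────
                            ┃dataok█ache:        
                            ┃  interval: 60      
                            ┃  enable_ssl: localh
                            ┃  max_retries: produ
                            ┃  max_connections: 1
                            ┃  buffer_size: produ
                            ┃  host: /var/log    
                            ┃  log_level: 4      
                            ┃                    
                            ┃auth:               
                            ┃  debug: 3306       
                            ┃  max_connections: l
                            ┃  interval: 4       
                            ┃                    
                            ┃server:             
                            ┗━━━━━━━━━━━━━━━━━━━━
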